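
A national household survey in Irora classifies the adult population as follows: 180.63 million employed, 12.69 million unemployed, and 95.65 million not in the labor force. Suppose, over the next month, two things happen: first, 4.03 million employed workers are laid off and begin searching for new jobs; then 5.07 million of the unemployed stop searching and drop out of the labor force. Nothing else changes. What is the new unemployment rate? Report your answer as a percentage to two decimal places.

Initially, labor force = 180.63 + 12.69 = 193.32 million, so u = 12.69/193.32 = 6.56%.
After the first change, employed falls and unemployed rises by 4.03; labor force unchanged → E = 176.60, U = 16.72, labor force = 193.32 million.
After the second change, unemployed and labor force both fall by 5.07 → E = 176.60, U = 11.65, labor force = 188.25 million.
New unemployment rate = 11.65 / 188.25 = 6.19%.

New unemployment rate ≈ 6.19%.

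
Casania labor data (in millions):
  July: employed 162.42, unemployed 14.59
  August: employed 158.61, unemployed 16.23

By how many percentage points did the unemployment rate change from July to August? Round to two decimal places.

July: labor force = 162.42 + 14.59 = 177.01; u = 14.59/177.01 = 8.24%.
August: labor force = 158.61 + 16.23 = 174.84; u = 16.23/174.84 = 9.28%.
Change = 9.28% − 8.24% = +1.04 pp.

The unemployment rate changed by +1.04 percentage points.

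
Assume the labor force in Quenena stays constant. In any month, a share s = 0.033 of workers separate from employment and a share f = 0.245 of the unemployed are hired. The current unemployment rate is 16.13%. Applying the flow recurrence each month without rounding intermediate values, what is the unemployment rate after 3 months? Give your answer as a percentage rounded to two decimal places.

With a fixed labor force, u_{t+1} = u_t + s·(1−u_t) − f·u_t = u_t·(1−s−f) + s.
Here 1−s−f = 0.722 and s = 0.033.
u_1 = 0.161300 × 0.722 + 0.033 = 0.149459.
u_2 = 0.149459 × 0.722 + 0.033 = 0.140909.
u_3 = 0.140909 × 0.722 + 0.033 = 0.134736.

Unemployment rate after three months ≈ 13.47%.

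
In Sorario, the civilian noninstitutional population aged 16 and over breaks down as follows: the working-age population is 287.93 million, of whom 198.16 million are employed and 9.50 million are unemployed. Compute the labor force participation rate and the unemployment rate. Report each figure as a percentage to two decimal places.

Labor force participation rate ≈ 72.12%; unemployment rate ≈ 4.57%.

Labor force = employed + unemployed = 198.16 + 9.50 = 207.66 million.
Unemployment rate = 9.50 / 207.66 = 4.57%.
Labor force participation rate = 207.66 / 287.93 = 72.12%.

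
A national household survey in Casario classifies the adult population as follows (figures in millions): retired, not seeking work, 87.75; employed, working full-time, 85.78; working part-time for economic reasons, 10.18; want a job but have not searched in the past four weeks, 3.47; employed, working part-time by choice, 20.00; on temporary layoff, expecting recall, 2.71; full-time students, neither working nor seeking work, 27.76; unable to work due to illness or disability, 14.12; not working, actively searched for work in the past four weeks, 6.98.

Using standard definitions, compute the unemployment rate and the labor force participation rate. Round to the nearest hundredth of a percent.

Unemployment rate ≈ 7.71%; labor force participation rate ≈ 48.56%.

Employed = 85.78 + 10.18 + 20.00 = 115.96 million (anyone who worked, including part-time for economic reasons, counts as employed).
Unemployed = 2.71 + 6.98 = 9.69 million (jobless and actively searching, or on temporary layoff).
Labor force = 115.96 + 9.69 = 125.65 million.
Not in labor force = 87.75 + 3.47 + 27.76 + 14.12 = 133.10 million (those not working and not actively searching are outside the labor force — including those who want a job but have given up searching).
Civilian working-age population = 125.65 + 133.10 = 258.75 million.
Unemployment rate = 9.69 / 125.65 = 7.71%.
Labor force participation rate = 125.65 / 258.75 = 48.56%.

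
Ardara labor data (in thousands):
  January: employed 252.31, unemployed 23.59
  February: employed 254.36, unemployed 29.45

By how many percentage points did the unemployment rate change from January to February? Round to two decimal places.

The unemployment rate changed by +1.83 percentage points.

January: labor force = 252.31 + 23.59 = 275.90; u = 23.59/275.90 = 8.55%.
February: labor force = 254.36 + 29.45 = 283.81; u = 29.45/283.81 = 10.38%.
Change = 10.38% − 8.55% = +1.83 pp.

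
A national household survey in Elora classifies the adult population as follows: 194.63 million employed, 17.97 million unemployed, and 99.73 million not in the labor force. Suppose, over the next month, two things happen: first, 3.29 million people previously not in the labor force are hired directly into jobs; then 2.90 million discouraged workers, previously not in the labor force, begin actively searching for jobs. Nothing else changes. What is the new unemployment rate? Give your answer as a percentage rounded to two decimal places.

New unemployment rate ≈ 9.54%.

Initially, labor force = 194.63 + 17.97 = 212.60 million, so u = 17.97/212.60 = 8.45%.
After the first change, employed and labor force both rise by 3.29; unemployed unchanged → E = 197.92, U = 17.97, labor force = 215.89 million.
After the second change, unemployed and labor force both rise by 2.90 → E = 197.92, U = 20.87, labor force = 218.79 million.
New unemployment rate = 20.87 / 218.79 = 9.54%.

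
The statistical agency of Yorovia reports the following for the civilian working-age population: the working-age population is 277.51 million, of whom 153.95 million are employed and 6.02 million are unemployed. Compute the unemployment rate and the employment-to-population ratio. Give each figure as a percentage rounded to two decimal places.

Labor force = employed + unemployed = 153.95 + 6.02 = 159.97 million.
Unemployment rate = 6.02 / 159.97 = 3.76%.
Employment-population ratio = 153.95 / 277.51 = 55.48%.

Unemployment rate ≈ 3.76%; employment-population ratio ≈ 55.48%.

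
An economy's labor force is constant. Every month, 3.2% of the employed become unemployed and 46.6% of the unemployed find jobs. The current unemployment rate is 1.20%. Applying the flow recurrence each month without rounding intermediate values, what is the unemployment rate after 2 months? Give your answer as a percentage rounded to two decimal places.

Unemployment rate after two months ≈ 5.11%.

With a fixed labor force, u_{t+1} = u_t + s·(1−u_t) − f·u_t = u_t·(1−s−f) + s.
Here 1−s−f = 0.502 and s = 0.032.
u_1 = 0.012000 × 0.502 + 0.032 = 0.038024.
u_2 = 0.038024 × 0.502 + 0.032 = 0.051088.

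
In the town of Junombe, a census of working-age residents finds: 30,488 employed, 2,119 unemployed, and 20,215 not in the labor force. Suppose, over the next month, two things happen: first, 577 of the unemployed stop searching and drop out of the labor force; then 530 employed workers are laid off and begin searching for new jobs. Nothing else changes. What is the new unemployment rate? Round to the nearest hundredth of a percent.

Initially, labor force = 30,488 + 2,119 = 32,607, so u = 2,119/32,607 = 6.50%.
After the first change, unemployed and labor force both fall by 577 → E = 30,488, U = 1,542, labor force = 32,030.
After the second change, employed falls and unemployed rises by 530; labor force unchanged → E = 29,958, U = 2,072, labor force = 32,030.
New unemployment rate = 2,072 / 32,030 = 6.47%.

New unemployment rate ≈ 6.47%.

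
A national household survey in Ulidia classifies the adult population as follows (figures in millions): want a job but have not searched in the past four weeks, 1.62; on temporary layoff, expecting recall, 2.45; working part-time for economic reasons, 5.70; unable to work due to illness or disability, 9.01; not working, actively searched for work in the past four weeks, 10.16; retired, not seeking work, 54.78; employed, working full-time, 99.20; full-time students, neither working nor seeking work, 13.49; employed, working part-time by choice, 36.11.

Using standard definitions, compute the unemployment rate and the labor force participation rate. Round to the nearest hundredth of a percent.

Employed = 5.70 + 99.20 + 36.11 = 141.01 million (anyone who worked, including part-time for economic reasons, counts as employed).
Unemployed = 2.45 + 10.16 = 12.61 million (jobless and actively searching, or on temporary layoff).
Labor force = 141.01 + 12.61 = 153.62 million.
Not in labor force = 1.62 + 9.01 + 54.78 + 13.49 = 78.90 million (those not working and not actively searching are outside the labor force — including those who want a job but have given up searching).
Civilian working-age population = 153.62 + 78.90 = 232.52 million.
Unemployment rate = 12.61 / 153.62 = 8.21%.
Labor force participation rate = 153.62 / 232.52 = 66.07%.

Unemployment rate ≈ 8.21%; labor force participation rate ≈ 66.07%.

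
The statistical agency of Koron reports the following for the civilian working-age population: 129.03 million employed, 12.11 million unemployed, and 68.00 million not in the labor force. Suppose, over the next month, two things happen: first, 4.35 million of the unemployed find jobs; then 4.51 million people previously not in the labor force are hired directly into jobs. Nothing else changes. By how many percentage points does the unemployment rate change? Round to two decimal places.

Initially, labor force = 129.03 + 12.11 = 141.14 million, so u = 12.11/141.14 = 8.58%.
After the first change, unemployed falls and employed rises by 4.35; labor force unchanged → E = 133.38, U = 7.76, labor force = 141.14 million.
After the second change, employed and labor force both rise by 4.51; unemployed unchanged → E = 137.89, U = 7.76, labor force = 145.65 million.
New unemployment rate = 7.76 / 145.65 = 5.33%.
Change = 5.33% − 8.58% = −3.25 percentage points.

The unemployment rate changes by −3.25 percentage points.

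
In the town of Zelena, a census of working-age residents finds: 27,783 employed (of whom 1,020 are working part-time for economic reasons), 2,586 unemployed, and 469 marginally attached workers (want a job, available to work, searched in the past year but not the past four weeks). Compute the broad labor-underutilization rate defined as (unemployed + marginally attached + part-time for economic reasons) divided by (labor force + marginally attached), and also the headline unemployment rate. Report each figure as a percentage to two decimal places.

Labor force = 27,783 + 2,586 = 30,369.
Numerator = 2,586 + 469 + 1,020 = 4,075.
Denominator = 30,369 + 469 = 30,838.
Broad rate = 4,075 / 30,838 = 13.21%.
Headline unemployment rate = 2,586 / 30,369 = 8.52%.

Broad underutilization rate ≈ 13.21%; headline unemployment rate ≈ 8.52%.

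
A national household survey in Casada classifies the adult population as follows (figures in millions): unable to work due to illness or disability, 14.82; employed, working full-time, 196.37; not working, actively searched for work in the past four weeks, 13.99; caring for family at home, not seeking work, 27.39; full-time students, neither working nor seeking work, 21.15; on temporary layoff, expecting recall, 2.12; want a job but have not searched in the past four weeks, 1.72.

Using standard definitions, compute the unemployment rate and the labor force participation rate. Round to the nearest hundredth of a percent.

Employed = 196.37 million.
Unemployed = 13.99 + 2.12 = 16.11 million (jobless and actively searching, or on temporary layoff).
Labor force = 196.37 + 16.11 = 212.48 million.
Not in labor force = 14.82 + 27.39 + 21.15 + 1.72 = 65.08 million (those not working and not actively searching are outside the labor force — including those who want a job but have given up searching).
Civilian working-age population = 212.48 + 65.08 = 277.56 million.
Unemployment rate = 16.11 / 212.48 = 7.58%.
Labor force participation rate = 212.48 / 277.56 = 76.55%.

Unemployment rate ≈ 7.58%; labor force participation rate ≈ 76.55%.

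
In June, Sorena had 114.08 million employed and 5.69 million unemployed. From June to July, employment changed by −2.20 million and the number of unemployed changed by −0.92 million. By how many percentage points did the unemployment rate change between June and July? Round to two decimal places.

June: labor force = 114.08 + 5.69 = 119.77; u = 5.69/119.77 = 4.75%.
July: labor force = 111.88 + 4.77 = 116.65; u = 4.77/116.65 = 4.09%.
Change = 4.09% − 4.75% = −0.66 pp.

The unemployment rate changed by −0.66 percentage points.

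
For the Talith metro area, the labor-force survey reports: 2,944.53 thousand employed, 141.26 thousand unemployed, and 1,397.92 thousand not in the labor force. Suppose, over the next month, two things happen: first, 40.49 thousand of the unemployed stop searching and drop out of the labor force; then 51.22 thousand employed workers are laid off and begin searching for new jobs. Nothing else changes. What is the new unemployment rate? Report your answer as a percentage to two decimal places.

Initially, labor force = 2,944.53 + 141.26 = 3,085.79 thousand, so u = 141.26/3,085.79 = 4.58%.
After the first change, unemployed and labor force both fall by 40.49 → E = 2,944.53, U = 100.77, labor force = 3,045.30 thousand.
After the second change, employed falls and unemployed rises by 51.22; labor force unchanged → E = 2,893.31, U = 151.99, labor force = 3,045.30 thousand.
New unemployment rate = 151.99 / 3,045.30 = 4.99%.

New unemployment rate ≈ 4.99%.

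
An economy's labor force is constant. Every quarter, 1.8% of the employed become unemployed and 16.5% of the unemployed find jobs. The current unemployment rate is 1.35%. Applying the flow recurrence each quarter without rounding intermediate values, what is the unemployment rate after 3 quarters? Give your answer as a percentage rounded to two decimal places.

Unemployment rate after three quarters ≈ 5.21%.

With a fixed labor force, u_{t+1} = u_t + s·(1−u_t) − f·u_t = u_t·(1−s−f) + s.
Here 1−s−f = 0.817 and s = 0.018.
u_1 = 0.013500 × 0.817 + 0.018 = 0.029029.
u_2 = 0.029029 × 0.817 + 0.018 = 0.041717.
u_3 = 0.041717 × 0.817 + 0.018 = 0.052083.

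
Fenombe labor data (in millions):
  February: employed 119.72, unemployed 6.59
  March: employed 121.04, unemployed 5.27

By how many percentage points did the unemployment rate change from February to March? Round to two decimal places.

February: labor force = 119.72 + 6.59 = 126.31; u = 6.59/126.31 = 5.22%.
March: labor force = 121.04 + 5.27 = 126.31; u = 5.27/126.31 = 4.17%.
Change = 4.17% − 5.22% = −1.05 pp.

The unemployment rate changed by −1.05 percentage points.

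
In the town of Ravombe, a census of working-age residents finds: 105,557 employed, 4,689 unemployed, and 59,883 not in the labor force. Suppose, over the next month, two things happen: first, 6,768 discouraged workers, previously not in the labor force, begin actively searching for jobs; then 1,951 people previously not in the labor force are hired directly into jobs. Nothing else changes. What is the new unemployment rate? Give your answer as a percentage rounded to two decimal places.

New unemployment rate ≈ 9.63%.

Initially, labor force = 105,557 + 4,689 = 110,246, so u = 4,689/110,246 = 4.25%.
After the first change, unemployed and labor force both rise by 6,768 → E = 105,557, U = 11,457, labor force = 117,014.
After the second change, employed and labor force both rise by 1,951; unemployed unchanged → E = 107,508, U = 11,457, labor force = 118,965.
New unemployment rate = 11,457 / 118,965 = 9.63%.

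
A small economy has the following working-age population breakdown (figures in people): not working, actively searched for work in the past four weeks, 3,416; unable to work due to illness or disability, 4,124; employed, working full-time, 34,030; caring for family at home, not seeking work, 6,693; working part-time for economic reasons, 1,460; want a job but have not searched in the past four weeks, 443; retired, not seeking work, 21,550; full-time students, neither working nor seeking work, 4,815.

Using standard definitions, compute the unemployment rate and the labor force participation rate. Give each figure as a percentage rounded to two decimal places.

Unemployment rate ≈ 8.78%; labor force participation rate ≈ 50.84%.

Employed = 34,030 + 1,460 = 35,490 (anyone who worked, including part-time for economic reasons, counts as employed).
Unemployed = 3,416.
Labor force = 35,490 + 3,416 = 38,906.
Not in labor force = 4,124 + 6,693 + 443 + 21,550 + 4,815 = 37,625 (those not working and not actively searching are outside the labor force — including those who want a job but have given up searching).
Civilian working-age population = 38,906 + 37,625 = 76,531.
Unemployment rate = 3,416 / 38,906 = 8.78%.
Labor force participation rate = 38,906 / 76,531 = 50.84%.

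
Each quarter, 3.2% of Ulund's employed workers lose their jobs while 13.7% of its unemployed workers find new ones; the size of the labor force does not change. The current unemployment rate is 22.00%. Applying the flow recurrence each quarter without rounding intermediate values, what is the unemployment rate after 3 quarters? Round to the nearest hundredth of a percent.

Unemployment rate after three quarters ≈ 20.69%.

With a fixed labor force, u_{t+1} = u_t + s·(1−u_t) − f·u_t = u_t·(1−s−f) + s.
Here 1−s−f = 0.831 and s = 0.032.
u_1 = 0.220000 × 0.831 + 0.032 = 0.214820.
u_2 = 0.214820 × 0.831 + 0.032 = 0.210515.
u_3 = 0.210515 × 0.831 + 0.032 = 0.206938.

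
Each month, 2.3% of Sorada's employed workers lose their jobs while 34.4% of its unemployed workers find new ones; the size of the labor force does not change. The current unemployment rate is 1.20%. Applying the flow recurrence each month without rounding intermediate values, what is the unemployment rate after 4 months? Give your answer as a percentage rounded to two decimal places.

Unemployment rate after four months ≈ 5.45%.

With a fixed labor force, u_{t+1} = u_t + s·(1−u_t) − f·u_t = u_t·(1−s−f) + s.
Here 1−s−f = 0.633 and s = 0.023.
u_1 = 0.012000 × 0.633 + 0.023 = 0.030596.
u_2 = 0.030596 × 0.633 + 0.023 = 0.042367.
u_3 = 0.042367 × 0.633 + 0.023 = 0.049818.
u_4 = 0.049818 × 0.633 + 0.023 = 0.054535.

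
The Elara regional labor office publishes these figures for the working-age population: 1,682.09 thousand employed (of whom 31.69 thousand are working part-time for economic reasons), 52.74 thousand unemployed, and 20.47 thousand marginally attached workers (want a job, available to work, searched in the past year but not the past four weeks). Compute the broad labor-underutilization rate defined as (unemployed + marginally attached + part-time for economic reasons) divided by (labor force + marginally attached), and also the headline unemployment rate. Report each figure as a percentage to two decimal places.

Broad underutilization rate ≈ 5.98%; headline unemployment rate ≈ 3.04%.

Labor force = 1,682.09 + 52.74 = 1,734.83 thousand.
Numerator = 52.74 + 20.47 + 31.69 = 104.90 thousand.
Denominator = 1,734.83 + 20.47 = 1,755.30 thousand.
Broad rate = 104.90 / 1,755.30 = 5.98%.
Headline unemployment rate = 52.74 / 1,734.83 = 3.04%.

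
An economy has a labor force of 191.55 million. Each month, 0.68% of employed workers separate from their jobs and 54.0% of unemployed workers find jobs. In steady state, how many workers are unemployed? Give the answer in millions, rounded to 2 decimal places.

About 2.38 million are unemployed in steady state.

Steady-state unemployment rate u* = s/(s+f) = 0.68/(0.68+54.0) = 0.012436.
Unemployed = u* × labor force = 0.012436 × 191.55 ≈ 2.38 million.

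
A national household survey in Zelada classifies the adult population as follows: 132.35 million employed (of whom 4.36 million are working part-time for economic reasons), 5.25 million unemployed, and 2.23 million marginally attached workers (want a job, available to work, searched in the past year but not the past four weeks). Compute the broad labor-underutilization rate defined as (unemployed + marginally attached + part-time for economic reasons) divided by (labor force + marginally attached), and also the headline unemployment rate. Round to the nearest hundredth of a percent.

Broad underutilization rate ≈ 8.47%; headline unemployment rate ≈ 3.82%.

Labor force = 132.35 + 5.25 = 137.60 million.
Numerator = 5.25 + 2.23 + 4.36 = 11.84 million.
Denominator = 137.60 + 2.23 = 139.83 million.
Broad rate = 11.84 / 139.83 = 8.47%.
Headline unemployment rate = 5.25 / 137.60 = 3.82%.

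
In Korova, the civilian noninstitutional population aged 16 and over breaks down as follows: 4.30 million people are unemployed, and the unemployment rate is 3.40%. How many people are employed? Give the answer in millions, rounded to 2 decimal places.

About 122.17 million are employed.

Labor force = U / u = 4.30 / 0.0340 ≈ 126.47 million.
Employed = labor force − unemployed = 126.47 − 4.30 = 122.17 million.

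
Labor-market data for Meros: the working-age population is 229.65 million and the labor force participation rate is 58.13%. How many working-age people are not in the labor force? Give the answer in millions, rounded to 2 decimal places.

About 96.15 million are not in the labor force.

Share not in the labor force = 1 − 0.5813 = 0.4187.
Not in labor force = 0.4187 × 229.65 ≈ 96.15 million.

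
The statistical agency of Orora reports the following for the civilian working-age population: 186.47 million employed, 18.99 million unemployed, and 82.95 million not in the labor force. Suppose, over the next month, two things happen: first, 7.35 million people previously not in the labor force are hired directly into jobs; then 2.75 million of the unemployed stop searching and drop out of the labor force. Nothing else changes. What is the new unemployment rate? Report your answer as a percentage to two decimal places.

Initially, labor force = 186.47 + 18.99 = 205.46 million, so u = 18.99/205.46 = 9.24%.
After the first change, employed and labor force both rise by 7.35; unemployed unchanged → E = 193.82, U = 18.99, labor force = 212.81 million.
After the second change, unemployed and labor force both fall by 2.75 → E = 193.82, U = 16.24, labor force = 210.06 million.
New unemployment rate = 16.24 / 210.06 = 7.73%.

New unemployment rate ≈ 7.73%.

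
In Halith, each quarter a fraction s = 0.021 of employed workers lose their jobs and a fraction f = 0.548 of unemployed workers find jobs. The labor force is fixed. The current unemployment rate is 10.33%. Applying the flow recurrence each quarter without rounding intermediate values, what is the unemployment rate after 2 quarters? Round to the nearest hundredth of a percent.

Unemployment rate after two quarters ≈ 4.92%.

With a fixed labor force, u_{t+1} = u_t + s·(1−u_t) − f·u_t = u_t·(1−s−f) + s.
Here 1−s−f = 0.431 and s = 0.021.
u_1 = 0.103300 × 0.431 + 0.021 = 0.065522.
u_2 = 0.065522 × 0.431 + 0.021 = 0.049240.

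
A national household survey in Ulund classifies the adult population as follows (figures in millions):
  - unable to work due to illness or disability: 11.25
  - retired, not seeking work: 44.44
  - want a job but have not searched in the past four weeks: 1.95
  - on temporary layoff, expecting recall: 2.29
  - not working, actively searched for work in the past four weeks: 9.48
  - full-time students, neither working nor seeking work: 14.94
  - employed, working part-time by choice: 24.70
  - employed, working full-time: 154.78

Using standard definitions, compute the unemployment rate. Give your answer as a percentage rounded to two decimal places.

Employed = 24.70 + 154.78 = 179.48 million.
Unemployed = 2.29 + 9.48 = 11.77 million (jobless and actively searching, or on temporary layoff).
Labor force = 179.48 + 11.77 = 191.25 million.
Unemployment rate = 11.77 / 191.25 = 6.15%.

Unemployment rate ≈ 6.15%.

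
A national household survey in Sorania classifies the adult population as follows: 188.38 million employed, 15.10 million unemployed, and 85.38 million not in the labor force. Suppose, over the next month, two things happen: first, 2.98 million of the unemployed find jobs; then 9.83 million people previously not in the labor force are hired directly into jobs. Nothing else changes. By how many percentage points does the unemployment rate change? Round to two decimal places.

The unemployment rate changes by −1.74 percentage points.

Initially, labor force = 188.38 + 15.10 = 203.48 million, so u = 15.10/203.48 = 7.42%.
After the first change, unemployed falls and employed rises by 2.98; labor force unchanged → E = 191.36, U = 12.12, labor force = 203.48 million.
After the second change, employed and labor force both rise by 9.83; unemployed unchanged → E = 201.19, U = 12.12, labor force = 213.31 million.
New unemployment rate = 12.12 / 213.31 = 5.68%.
Change = 5.68% − 7.42% = −1.74 percentage points.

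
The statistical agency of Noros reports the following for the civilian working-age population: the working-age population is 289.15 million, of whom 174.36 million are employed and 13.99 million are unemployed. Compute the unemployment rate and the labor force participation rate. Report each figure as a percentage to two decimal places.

Labor force = employed + unemployed = 174.36 + 13.99 = 188.35 million.
Unemployment rate = 13.99 / 188.35 = 7.43%.
Labor force participation rate = 188.35 / 289.15 = 65.14%.

Unemployment rate ≈ 7.43%; labor force participation rate ≈ 65.14%.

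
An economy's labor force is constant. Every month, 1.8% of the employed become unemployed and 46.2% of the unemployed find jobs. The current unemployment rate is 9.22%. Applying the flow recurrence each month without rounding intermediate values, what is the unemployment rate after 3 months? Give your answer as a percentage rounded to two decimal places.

Unemployment rate after three months ≈ 4.52%.

With a fixed labor force, u_{t+1} = u_t + s·(1−u_t) − f·u_t = u_t·(1−s−f) + s.
Here 1−s−f = 0.520 and s = 0.018.
u_1 = 0.092200 × 0.520 + 0.018 = 0.065944.
u_2 = 0.065944 × 0.520 + 0.018 = 0.052291.
u_3 = 0.052291 × 0.520 + 0.018 = 0.045191.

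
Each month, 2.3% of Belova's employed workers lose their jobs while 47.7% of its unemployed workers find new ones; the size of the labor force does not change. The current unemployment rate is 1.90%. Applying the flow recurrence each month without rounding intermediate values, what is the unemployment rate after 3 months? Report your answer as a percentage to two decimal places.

With a fixed labor force, u_{t+1} = u_t + s·(1−u_t) − f·u_t = u_t·(1−s−f) + s.
Here 1−s−f = 0.500 and s = 0.023.
u_1 = 0.019000 × 0.500 + 0.023 = 0.032500.
u_2 = 0.032500 × 0.500 + 0.023 = 0.039250.
u_3 = 0.039250 × 0.500 + 0.023 = 0.042625.

Unemployment rate after three months ≈ 4.26%.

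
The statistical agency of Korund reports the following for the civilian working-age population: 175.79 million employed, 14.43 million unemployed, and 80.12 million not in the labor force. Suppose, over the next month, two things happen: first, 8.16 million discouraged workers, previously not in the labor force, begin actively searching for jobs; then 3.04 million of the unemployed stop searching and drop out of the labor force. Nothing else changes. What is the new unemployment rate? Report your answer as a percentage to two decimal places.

Initially, labor force = 175.79 + 14.43 = 190.22 million, so u = 14.43/190.22 = 7.59%.
After the first change, unemployed and labor force both rise by 8.16 → E = 175.79, U = 22.59, labor force = 198.38 million.
After the second change, unemployed and labor force both fall by 3.04 → E = 175.79, U = 19.55, labor force = 195.34 million.
New unemployment rate = 19.55 / 195.34 = 10.01%.

New unemployment rate ≈ 10.01%.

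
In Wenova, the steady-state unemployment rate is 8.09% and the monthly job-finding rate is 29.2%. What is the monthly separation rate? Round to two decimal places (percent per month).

From u* = s/(s+f): s = u·f/(1−u).
s = 0.0809 × 29.2 / (1 − 0.0809) = 2.3623 / 0.9191 ≈ 2.57% per month.

Separation rate ≈ 2.57% per month.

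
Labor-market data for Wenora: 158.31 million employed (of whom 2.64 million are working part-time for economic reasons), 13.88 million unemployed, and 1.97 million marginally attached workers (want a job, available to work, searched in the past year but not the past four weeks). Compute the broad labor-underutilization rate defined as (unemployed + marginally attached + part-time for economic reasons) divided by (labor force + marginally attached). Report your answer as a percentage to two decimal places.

Labor force = 158.31 + 13.88 = 172.19 million.
Numerator = 13.88 + 1.97 + 2.64 = 18.49 million.
Denominator = 172.19 + 1.97 = 174.16 million.
Broad rate = 18.49 / 174.16 = 10.62%.

Broad underutilization rate ≈ 10.62%.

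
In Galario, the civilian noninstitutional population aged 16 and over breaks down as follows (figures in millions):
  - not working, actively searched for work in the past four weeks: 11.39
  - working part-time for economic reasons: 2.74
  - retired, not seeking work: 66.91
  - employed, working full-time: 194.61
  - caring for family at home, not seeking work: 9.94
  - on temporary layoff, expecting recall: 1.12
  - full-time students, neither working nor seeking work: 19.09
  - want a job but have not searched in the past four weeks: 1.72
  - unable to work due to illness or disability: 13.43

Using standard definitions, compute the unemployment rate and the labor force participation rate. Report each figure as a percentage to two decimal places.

Unemployment rate ≈ 5.96%; labor force participation rate ≈ 65.39%.

Employed = 2.74 + 194.61 = 197.35 million (anyone who worked, including part-time for economic reasons, counts as employed).
Unemployed = 11.39 + 1.12 = 12.51 million (jobless and actively searching, or on temporary layoff).
Labor force = 197.35 + 12.51 = 209.86 million.
Not in labor force = 66.91 + 9.94 + 19.09 + 1.72 + 13.43 = 111.09 million (those not working and not actively searching are outside the labor force — including those who want a job but have given up searching).
Civilian working-age population = 209.86 + 111.09 = 320.95 million.
Unemployment rate = 12.51 / 209.86 = 5.96%.
Labor force participation rate = 209.86 / 320.95 = 65.39%.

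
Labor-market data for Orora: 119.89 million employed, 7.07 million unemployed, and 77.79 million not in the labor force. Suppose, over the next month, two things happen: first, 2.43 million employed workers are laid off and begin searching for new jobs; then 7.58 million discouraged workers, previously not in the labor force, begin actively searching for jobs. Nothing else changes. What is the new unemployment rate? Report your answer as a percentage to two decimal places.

New unemployment rate ≈ 12.70%.

Initially, labor force = 119.89 + 7.07 = 126.96 million, so u = 7.07/126.96 = 5.57%.
After the first change, employed falls and unemployed rises by 2.43; labor force unchanged → E = 117.46, U = 9.50, labor force = 126.96 million.
After the second change, unemployed and labor force both rise by 7.58 → E = 117.46, U = 17.08, labor force = 134.54 million.
New unemployment rate = 17.08 / 134.54 = 12.70%.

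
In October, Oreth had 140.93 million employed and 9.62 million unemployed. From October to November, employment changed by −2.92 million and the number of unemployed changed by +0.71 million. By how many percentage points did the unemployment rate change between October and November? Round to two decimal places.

The unemployment rate changed by +0.57 percentage points.

October: labor force = 140.93 + 9.62 = 150.55; u = 9.62/150.55 = 6.39%.
November: labor force = 138.01 + 10.33 = 148.34; u = 10.33/148.34 = 6.96%.
Change = 6.96% − 6.39% = +0.57 pp.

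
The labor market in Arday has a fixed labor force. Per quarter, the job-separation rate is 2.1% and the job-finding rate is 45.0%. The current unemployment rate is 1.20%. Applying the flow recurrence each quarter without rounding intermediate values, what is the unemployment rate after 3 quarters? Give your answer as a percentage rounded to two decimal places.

Unemployment rate after three quarters ≈ 3.98%.

With a fixed labor force, u_{t+1} = u_t + s·(1−u_t) − f·u_t = u_t·(1−s−f) + s.
Here 1−s−f = 0.529 and s = 0.021.
u_1 = 0.012000 × 0.529 + 0.021 = 0.027348.
u_2 = 0.027348 × 0.529 + 0.021 = 0.035467.
u_3 = 0.035467 × 0.529 + 0.021 = 0.039762.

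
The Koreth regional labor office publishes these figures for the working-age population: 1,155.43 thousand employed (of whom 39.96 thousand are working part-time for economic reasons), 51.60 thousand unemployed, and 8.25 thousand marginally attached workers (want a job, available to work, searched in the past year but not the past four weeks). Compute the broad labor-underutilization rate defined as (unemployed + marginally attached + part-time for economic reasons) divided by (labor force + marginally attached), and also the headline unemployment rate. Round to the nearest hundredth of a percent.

Broad underutilization rate ≈ 8.21%; headline unemployment rate ≈ 4.27%.

Labor force = 1,155.43 + 51.60 = 1,207.03 thousand.
Numerator = 51.60 + 8.25 + 39.96 = 99.81 thousand.
Denominator = 1,207.03 + 8.25 = 1,215.28 thousand.
Broad rate = 99.81 / 1,215.28 = 8.21%.
Headline unemployment rate = 51.60 / 1,207.03 = 4.27%.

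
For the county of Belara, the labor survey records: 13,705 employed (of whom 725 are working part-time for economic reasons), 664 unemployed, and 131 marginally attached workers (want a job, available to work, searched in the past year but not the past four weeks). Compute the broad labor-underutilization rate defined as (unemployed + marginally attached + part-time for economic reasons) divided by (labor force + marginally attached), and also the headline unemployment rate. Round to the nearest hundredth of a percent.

Broad underutilization rate ≈ 10.48%; headline unemployment rate ≈ 4.62%.

Labor force = 13,705 + 664 = 14,369.
Numerator = 664 + 131 + 725 = 1,520.
Denominator = 14,369 + 131 = 14,500.
Broad rate = 1,520 / 14,500 = 10.48%.
Headline unemployment rate = 664 / 14,369 = 4.62%.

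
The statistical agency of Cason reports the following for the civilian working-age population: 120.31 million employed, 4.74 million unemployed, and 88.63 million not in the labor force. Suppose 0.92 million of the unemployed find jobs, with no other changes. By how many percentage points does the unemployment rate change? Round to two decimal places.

Initially, labor force = 120.31 + 4.74 = 125.05 million, so u = 4.74/125.05 = 3.79%.
After the change, unemployed falls and employed rises by 0.92; labor force unchanged → E = 121.23, U = 3.82, labor force = 125.05 million.
New unemployment rate = 3.82 / 125.05 = 3.05%.
Change = 3.05% − 3.79% = −0.74 percentage points.

The unemployment rate changes by −0.74 percentage points.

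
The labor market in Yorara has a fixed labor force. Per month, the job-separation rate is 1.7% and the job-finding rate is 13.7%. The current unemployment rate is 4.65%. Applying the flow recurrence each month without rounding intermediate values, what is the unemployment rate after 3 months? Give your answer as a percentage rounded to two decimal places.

Unemployment rate after three months ≈ 7.17%.

With a fixed labor force, u_{t+1} = u_t + s·(1−u_t) − f·u_t = u_t·(1−s−f) + s.
Here 1−s−f = 0.846 and s = 0.017.
u_1 = 0.046500 × 0.846 + 0.017 = 0.056339.
u_2 = 0.056339 × 0.846 + 0.017 = 0.064663.
u_3 = 0.064663 × 0.846 + 0.017 = 0.071705.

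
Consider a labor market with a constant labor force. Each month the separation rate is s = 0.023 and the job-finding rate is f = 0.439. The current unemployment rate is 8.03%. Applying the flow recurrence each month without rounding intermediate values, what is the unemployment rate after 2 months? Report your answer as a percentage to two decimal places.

Unemployment rate after two months ≈ 5.86%.

With a fixed labor force, u_{t+1} = u_t + s·(1−u_t) − f·u_t = u_t·(1−s−f) + s.
Here 1−s−f = 0.538 and s = 0.023.
u_1 = 0.080300 × 0.538 + 0.023 = 0.066201.
u_2 = 0.066201 × 0.538 + 0.023 = 0.058616.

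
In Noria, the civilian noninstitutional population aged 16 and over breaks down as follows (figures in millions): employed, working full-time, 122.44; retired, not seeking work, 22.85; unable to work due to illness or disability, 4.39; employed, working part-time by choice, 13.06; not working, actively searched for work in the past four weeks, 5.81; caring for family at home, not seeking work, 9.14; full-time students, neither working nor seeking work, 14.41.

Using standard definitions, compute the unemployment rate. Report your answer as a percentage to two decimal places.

Unemployment rate ≈ 4.11%.

Employed = 122.44 + 13.06 = 135.50 million.
Unemployed = 5.81 million.
Labor force = 135.50 + 5.81 = 141.31 million.
Unemployment rate = 5.81 / 141.31 = 4.11%.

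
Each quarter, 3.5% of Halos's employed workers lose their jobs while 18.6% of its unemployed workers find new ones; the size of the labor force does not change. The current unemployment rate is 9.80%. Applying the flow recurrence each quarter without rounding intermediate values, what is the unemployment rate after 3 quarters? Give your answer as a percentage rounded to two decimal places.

With a fixed labor force, u_{t+1} = u_t + s·(1−u_t) − f·u_t = u_t·(1−s−f) + s.
Here 1−s−f = 0.779 and s = 0.035.
u_1 = 0.098000 × 0.779 + 0.035 = 0.111342.
u_2 = 0.111342 × 0.779 + 0.035 = 0.121735.
u_3 = 0.121735 × 0.779 + 0.035 = 0.129832.

Unemployment rate after three quarters ≈ 12.98%.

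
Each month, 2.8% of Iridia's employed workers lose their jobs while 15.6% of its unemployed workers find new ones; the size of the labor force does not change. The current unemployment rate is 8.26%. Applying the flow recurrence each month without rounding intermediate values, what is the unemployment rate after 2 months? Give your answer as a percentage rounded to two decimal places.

Unemployment rate after two months ≈ 10.58%.

With a fixed labor force, u_{t+1} = u_t + s·(1−u_t) − f·u_t = u_t·(1−s−f) + s.
Here 1−s−f = 0.816 and s = 0.028.
u_1 = 0.082600 × 0.816 + 0.028 = 0.095402.
u_2 = 0.095402 × 0.816 + 0.028 = 0.105848.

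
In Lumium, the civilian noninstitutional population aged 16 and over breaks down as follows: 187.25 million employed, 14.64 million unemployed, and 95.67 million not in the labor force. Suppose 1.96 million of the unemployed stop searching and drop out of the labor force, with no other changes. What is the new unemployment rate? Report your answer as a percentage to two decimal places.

Initially, labor force = 187.25 + 14.64 = 201.89 million, so u = 14.64/201.89 = 7.25%.
After the change, unemployed and labor force both fall by 1.96 → E = 187.25, U = 12.68, labor force = 199.93 million.
New unemployment rate = 12.68 / 199.93 = 6.34%.

New unemployment rate ≈ 6.34%.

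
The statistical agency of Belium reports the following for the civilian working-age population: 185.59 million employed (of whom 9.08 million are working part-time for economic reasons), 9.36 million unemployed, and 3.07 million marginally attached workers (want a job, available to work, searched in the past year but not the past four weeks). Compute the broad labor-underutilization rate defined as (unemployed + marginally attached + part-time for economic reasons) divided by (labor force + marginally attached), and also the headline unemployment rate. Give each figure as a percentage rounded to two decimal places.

Labor force = 185.59 + 9.36 = 194.95 million.
Numerator = 9.36 + 3.07 + 9.08 = 21.51 million.
Denominator = 194.95 + 3.07 = 198.02 million.
Broad rate = 21.51 / 198.02 = 10.86%.
Headline unemployment rate = 9.36 / 194.95 = 4.80%.

Broad underutilization rate ≈ 10.86%; headline unemployment rate ≈ 4.80%.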